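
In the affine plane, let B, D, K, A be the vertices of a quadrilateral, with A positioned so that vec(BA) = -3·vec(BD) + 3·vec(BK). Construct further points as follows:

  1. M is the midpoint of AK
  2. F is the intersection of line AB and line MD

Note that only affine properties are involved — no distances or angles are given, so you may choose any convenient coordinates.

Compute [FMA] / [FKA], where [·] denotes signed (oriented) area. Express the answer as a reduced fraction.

[FMA]:[FKA] = 1/2

Assign B = (0, 0), D = (1, 0), K = (0, 1), A = (-3, 3) — the answer is frame-independent, so this choice is without loss of generality.
1. M is the midpoint of AK ⇒ M = (-3/2, 2)
2. F is the intersection of line AB and line MD ⇒ F = (-4, 4)
2·[FMA] = -1/2, 2·[FKA] = -1
[FMA]:[FKA] = -1/2:-1 = 1/2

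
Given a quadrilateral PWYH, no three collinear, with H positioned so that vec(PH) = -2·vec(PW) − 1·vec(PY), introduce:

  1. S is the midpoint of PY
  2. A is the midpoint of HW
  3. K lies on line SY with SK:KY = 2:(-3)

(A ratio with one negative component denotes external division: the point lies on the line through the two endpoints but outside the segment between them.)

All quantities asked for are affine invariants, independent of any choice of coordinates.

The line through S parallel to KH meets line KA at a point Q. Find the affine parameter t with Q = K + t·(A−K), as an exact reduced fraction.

t = 8

Assign P = (0, 0), W = (1, 0), Y = (0, 1), H = (-2, -1) — the answer is frame-independent, so this choice is without loss of generality.
1. S is the midpoint of PY ⇒ S = (0, 1/2)
2. A is the midpoint of HW ⇒ A = (-1/2, -1/2)
3. K lies on line SY with SK:KY = 2:(-3) ⇒ K = (0, -1/2)
through S parallel to KH: direction (-2, -1/2); meets KA at Q = (-4, -1/2)
Q = K + t·(A−K) with t = 8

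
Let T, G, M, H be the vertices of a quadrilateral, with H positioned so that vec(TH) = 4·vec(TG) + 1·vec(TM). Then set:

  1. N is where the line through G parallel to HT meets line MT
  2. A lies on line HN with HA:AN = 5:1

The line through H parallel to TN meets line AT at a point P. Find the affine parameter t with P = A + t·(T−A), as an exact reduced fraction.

Assign T = (0, 0), G = (1, 0), M = (0, 1), H = (4, 1) — the answer is frame-independent, so this choice is without loss of generality.
1. N is where the line through G parallel to HT meets line MT ⇒ N = (0, -1/4)
2. A lies on line HN with HA:AN = 5:1 ⇒ A = (2/3, -1/24)
through H parallel to TN: direction (0, -1/4); meets AT at P = (4, -1/4)
P = A + t·(T−A) with t = -5

t = -5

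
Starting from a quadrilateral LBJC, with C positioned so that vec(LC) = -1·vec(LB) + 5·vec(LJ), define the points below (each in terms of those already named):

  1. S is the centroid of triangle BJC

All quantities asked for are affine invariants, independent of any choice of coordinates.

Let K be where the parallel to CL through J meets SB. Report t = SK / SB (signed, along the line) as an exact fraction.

t = -1/3

Assign L = (0, 0), B = (1, 0), J = (0, 1), C = (-1, 5) — the answer is frame-independent, so this choice is without loss of generality.
1. S is the centroid of triangle BJC ⇒ S = (0, 2)
through J parallel to CL: direction (1, -5); meets SB at K = (-1/3, 8/3)
K = S + t·(B−S) with t = -1/3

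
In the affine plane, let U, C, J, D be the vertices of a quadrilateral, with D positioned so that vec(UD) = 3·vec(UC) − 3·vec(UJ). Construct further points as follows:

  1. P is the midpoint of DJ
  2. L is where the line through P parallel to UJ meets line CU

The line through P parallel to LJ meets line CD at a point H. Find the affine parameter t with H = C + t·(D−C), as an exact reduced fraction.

t = 2/5

Assign U = (0, 0), C = (1, 0), J = (0, 1), D = (3, -3) — the answer is frame-independent, so this choice is without loss of generality.
1. P is the midpoint of DJ ⇒ P = (3/2, -1)
2. L is where the line through P parallel to UJ meets line CU ⇒ L = (3/2, 0)
through P parallel to LJ: direction (-3/2, 1); meets CD at H = (9/5, -6/5)
H = C + t·(D−C) with t = 2/5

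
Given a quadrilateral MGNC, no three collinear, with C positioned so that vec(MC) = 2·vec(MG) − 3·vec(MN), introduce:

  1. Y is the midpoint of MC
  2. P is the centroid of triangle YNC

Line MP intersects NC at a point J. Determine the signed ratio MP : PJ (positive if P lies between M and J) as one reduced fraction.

MP:PJ = 5

Set M = (0, 0), G = (1, 0), N = (0, 1), C = (2, -3); any affine frame gives the same invariant.
1. Y is the midpoint of MC ⇒ Y = (1, -3/2)
2. P is the centroid of triangle YNC ⇒ P = (1, -7/6)
line MP meets NC at J = (6/5, -7/5)
P = M + t·(J−M) with t = 5/6, so MP:PJ = 5/6:1/6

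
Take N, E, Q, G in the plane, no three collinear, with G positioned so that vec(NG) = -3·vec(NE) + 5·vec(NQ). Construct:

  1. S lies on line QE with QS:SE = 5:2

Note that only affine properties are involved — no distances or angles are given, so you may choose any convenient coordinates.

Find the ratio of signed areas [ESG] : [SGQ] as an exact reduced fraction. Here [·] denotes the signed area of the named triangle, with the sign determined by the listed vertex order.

Work in coordinates with N = (0, 0), E = (1, 0), Q = (0, 1), G = (-3, 5).
1. S lies on line QE with QS:SE = 5:2 ⇒ S = (5/7, 2/7)
2·[ESG] = -2/7, 2·[SGQ] = 5/7
[ESG]:[SGQ] = -2/7:5/7 = -2/5

[ESG]:[SGQ] = -2/5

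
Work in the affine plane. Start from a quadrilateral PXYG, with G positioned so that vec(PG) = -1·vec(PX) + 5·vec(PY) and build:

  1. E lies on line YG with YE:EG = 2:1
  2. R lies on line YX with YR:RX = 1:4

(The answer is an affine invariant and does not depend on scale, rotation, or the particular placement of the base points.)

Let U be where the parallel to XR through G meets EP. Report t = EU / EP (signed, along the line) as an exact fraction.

Assign P = (0, 0), X = (1, 0), Y = (0, 1), G = (-1, 5) — the answer is frame-independent, so this choice is without loss of generality.
1. E lies on line YG with YE:EG = 2:1 ⇒ E = (-2/3, 11/3)
2. R lies on line YX with YR:RX = 1:4 ⇒ R = (1/5, 4/5)
through G parallel to XR: direction (-4/5, 4/5); meets EP at U = (-8/9, 44/9)
U = E + t·(P−E) with t = -1/3

t = -1/3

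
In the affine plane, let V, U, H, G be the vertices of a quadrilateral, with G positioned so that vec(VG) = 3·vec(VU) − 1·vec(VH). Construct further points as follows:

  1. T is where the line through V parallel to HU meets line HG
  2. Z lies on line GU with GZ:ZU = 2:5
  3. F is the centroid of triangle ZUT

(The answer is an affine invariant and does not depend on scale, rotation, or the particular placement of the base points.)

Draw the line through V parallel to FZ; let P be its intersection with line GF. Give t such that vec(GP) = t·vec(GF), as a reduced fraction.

t = 45/4

Work in coordinates with V = (0, 0), U = (1, 0), H = (0, 1), G = (3, -1).
1. T is where the line through V parallel to HU meets line HG ⇒ T = (-3, 3)
2. Z lies on line GU with GZ:ZU = 2:5 ⇒ Z = (17/7, -5/7)
3. F is the centroid of triangle ZUT ⇒ F = (1/7, 16/21)
through V parallel to FZ: direction (16/7, -31/21); meets GF at P = (-204/7, 527/28)
P = G + t·(F−G) with t = 45/4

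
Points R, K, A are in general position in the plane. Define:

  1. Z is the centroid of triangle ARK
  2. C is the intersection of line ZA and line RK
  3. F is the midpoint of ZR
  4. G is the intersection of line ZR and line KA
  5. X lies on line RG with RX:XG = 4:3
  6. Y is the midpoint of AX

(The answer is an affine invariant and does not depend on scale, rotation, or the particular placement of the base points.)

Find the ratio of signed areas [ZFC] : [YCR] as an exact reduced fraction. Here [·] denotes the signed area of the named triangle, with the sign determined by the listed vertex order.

[ZFC]:[YCR] = -7/27

Choose coordinates R = (0, 0), K = (1, 0), A = (0, 1).
1. Z is the centroid of triangle ARK ⇒ Z = (1/3, 1/3)
2. C is the intersection of line ZA and line RK ⇒ C = (1/2, 0)
3. F is the midpoint of ZR ⇒ F = (1/6, 1/6)
4. G is the intersection of line ZR and line KA ⇒ G = (1/2, 1/2)
5. X lies on line RG with RX:XG = 4:3 ⇒ X = (2/7, 2/7)
6. Y is the midpoint of AX ⇒ Y = (1/7, 9/14)
2·[ZFC] = 1/12, 2·[YCR] = -9/28
[ZFC]:[YCR] = 1/12:-9/28 = -7/27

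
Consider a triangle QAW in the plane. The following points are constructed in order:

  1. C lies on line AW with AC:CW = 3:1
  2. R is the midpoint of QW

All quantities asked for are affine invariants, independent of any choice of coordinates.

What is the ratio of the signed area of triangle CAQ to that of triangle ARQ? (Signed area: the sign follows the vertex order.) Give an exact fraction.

Choose coordinates Q = (0, 0), A = (1, 0), W = (0, 1).
1. C lies on line AW with AC:CW = 3:1 ⇒ C = (1/4, 3/4)
2. R is the midpoint of QW ⇒ R = (0, 1/2)
2·[CAQ] = -3/4, 2·[ARQ] = 1/2
[CAQ]:[ARQ] = -3/4:1/2 = -3/2

[CAQ]:[ARQ] = -3/2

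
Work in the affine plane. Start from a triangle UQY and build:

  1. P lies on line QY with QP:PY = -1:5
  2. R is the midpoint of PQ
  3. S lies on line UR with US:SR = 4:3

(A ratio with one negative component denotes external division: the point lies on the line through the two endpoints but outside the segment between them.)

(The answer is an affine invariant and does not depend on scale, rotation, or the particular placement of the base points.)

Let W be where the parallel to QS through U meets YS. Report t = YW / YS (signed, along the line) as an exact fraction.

t = 5/6

Assign U = (0, 0), Q = (1, 0), Y = (0, 1) — the answer is frame-independent, so this choice is without loss of generality.
1. P lies on line QY with QP:PY = -1:5 ⇒ P = (5/4, -1/4)
2. R is the midpoint of PQ ⇒ R = (9/8, -1/8)
3. S lies on line UR with US:SR = 4:3 ⇒ S = (9/14, -1/14)
through U parallel to QS: direction (-5/14, -1/14); meets YS at W = (15/28, 3/28)
W = Y + t·(S−Y) with t = 5/6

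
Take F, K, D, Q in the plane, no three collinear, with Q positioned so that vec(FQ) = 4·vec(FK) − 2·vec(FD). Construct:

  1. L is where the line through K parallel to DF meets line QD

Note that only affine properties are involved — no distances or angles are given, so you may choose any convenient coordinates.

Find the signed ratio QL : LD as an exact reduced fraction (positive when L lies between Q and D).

QL:LD = 3

Choose coordinates F = (0, 0), K = (1, 0), D = (0, 1), Q = (4, -2).
1. L is where the line through K parallel to DF meets line QD ⇒ L = (1, 1/4)
L = Q + t·(D−Q) with t = 3/4, so QL:LD = t:(1−t) = 3/4:1/4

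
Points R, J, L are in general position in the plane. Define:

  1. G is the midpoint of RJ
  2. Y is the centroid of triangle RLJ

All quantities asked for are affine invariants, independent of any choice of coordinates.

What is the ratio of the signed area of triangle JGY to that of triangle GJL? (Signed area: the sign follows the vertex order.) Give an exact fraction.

[JGY]:[GJL] = -1/3

Set R = (0, 0), J = (1, 0), L = (0, 1); any affine frame gives the same invariant.
1. G is the midpoint of RJ ⇒ G = (1/2, 0)
2. Y is the centroid of triangle RLJ ⇒ Y = (1/3, 1/3)
2·[JGY] = -1/6, 2·[GJL] = 1/2
[JGY]:[GJL] = -1/6:1/2 = -1/3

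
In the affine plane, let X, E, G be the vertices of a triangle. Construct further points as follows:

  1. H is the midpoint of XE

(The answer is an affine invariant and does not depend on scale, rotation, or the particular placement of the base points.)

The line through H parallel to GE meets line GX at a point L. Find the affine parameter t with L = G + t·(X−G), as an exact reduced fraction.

t = 1/2

Assign X = (0, 0), E = (1, 0), G = (0, 1) — the answer is frame-independent, so this choice is without loss of generality.
1. H is the midpoint of XE ⇒ H = (1/2, 0)
through H parallel to GE: direction (1, -1); meets GX at L = (0, 1/2)
L = G + t·(X−G) with t = 1/2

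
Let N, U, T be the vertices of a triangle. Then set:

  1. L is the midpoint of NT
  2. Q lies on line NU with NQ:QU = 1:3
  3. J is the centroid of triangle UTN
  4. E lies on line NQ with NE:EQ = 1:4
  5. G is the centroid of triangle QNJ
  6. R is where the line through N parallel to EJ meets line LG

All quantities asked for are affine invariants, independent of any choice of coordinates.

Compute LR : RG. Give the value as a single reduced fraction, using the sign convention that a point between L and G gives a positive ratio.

Assign N = (0, 0), U = (1, 0), T = (0, 1) — the answer is frame-independent, so this choice is without loss of generality.
1. L is the midpoint of NT ⇒ L = (0, 1/2)
2. Q lies on line NU with NQ:QU = 1:3 ⇒ Q = (1/4, 0)
3. J is the centroid of triangle UTN ⇒ J = (1/3, 1/3)
4. E lies on line NQ with NE:EQ = 1:4 ⇒ E = (1/20, 0)
5. G is the centroid of triangle QNJ ⇒ G = (7/36, 1/9)
6. R is where the line through N parallel to EJ meets line LG ⇒ R = (17/108, 5/27)
R = L + t·(G−L) with t = 17/21, so LR:RG = t:(1−t) = 17/21:4/21

LR:RG = 17/4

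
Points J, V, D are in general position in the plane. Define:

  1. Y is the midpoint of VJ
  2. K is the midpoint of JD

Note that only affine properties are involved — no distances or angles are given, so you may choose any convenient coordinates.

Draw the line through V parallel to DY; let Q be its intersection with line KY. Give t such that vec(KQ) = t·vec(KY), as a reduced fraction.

Choose coordinates J = (0, 0), V = (1, 0), D = (0, 1).
1. Y is the midpoint of VJ ⇒ Y = (1/2, 0)
2. K is the midpoint of JD ⇒ K = (0, 1/2)
through V parallel to DY: direction (1/2, -1); meets KY at Q = (3/2, -1)
Q = K + t·(Y−K) with t = 3

t = 3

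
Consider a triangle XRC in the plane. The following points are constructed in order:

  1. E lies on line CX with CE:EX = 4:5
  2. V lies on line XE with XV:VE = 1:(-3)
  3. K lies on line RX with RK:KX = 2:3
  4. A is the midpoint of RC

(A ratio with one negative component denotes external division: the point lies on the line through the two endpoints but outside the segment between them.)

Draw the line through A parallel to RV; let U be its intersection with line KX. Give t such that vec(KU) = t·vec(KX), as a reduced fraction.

t = 19/6

Assign X = (0, 0), R = (1, 0), C = (0, 1) — the answer is frame-independent, so this choice is without loss of generality.
1. E lies on line CX with CE:EX = 4:5 ⇒ E = (0, 5/9)
2. V lies on line XE with XV:VE = 1:(-3) ⇒ V = (0, -5/18)
3. K lies on line RX with RK:KX = 2:3 ⇒ K = (3/5, 0)
4. A is the midpoint of RC ⇒ A = (1/2, 1/2)
through A parallel to RV: direction (-1, -5/18); meets KX at U = (-13/10, 0)
U = K + t·(X−K) with t = 19/6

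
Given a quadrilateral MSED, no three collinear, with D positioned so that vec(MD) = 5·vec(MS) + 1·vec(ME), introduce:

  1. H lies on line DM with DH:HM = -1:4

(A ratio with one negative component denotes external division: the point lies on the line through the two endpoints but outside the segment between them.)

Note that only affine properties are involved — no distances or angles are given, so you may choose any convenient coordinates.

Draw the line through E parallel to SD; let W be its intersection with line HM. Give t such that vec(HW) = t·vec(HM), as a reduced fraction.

t = 4

Choose coordinates M = (0, 0), S = (1, 0), E = (0, 1), D = (5, 1).
1. H lies on line DM with DH:HM = -1:4 ⇒ H = (20/3, 4/3)
through E parallel to SD: direction (4, 1); meets HM at W = (-20, -4)
W = H + t·(M−H) with t = 4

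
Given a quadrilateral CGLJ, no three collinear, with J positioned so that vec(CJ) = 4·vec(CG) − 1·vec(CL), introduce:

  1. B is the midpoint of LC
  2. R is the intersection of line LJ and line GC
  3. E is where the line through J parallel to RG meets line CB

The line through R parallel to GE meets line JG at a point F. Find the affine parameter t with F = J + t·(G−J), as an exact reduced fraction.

t = 3/4

Choose coordinates C = (0, 0), G = (1, 0), L = (0, 1), J = (4, -1).
1. B is the midpoint of LC ⇒ B = (0, 1/2)
2. R is the intersection of line LJ and line GC ⇒ R = (2, 0)
3. E is where the line through J parallel to RG meets line CB ⇒ E = (0, -1)
through R parallel to GE: direction (-1, -1); meets JG at F = (7/4, -1/4)
F = J + t·(G−J) with t = 3/4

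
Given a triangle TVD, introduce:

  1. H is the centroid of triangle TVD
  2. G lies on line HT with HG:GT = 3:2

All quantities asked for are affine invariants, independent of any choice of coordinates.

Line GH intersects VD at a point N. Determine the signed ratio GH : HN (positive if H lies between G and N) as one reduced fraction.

GH:HN = 6/5

Choose coordinates T = (0, 0), V = (1, 0), D = (0, 1).
1. H is the centroid of triangle TVD ⇒ H = (1/3, 1/3)
2. G lies on line HT with HG:GT = 3:2 ⇒ G = (2/15, 2/15)
line GH meets VD at N = (1/2, 1/2)
H = G + t·(N−G) with t = 6/11, so GH:HN = 6/11:5/11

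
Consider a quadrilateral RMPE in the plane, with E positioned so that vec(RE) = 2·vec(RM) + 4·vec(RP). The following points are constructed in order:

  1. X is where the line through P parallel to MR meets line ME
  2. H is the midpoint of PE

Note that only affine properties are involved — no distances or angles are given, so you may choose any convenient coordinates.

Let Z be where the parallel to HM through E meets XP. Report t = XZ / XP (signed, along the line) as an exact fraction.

Work in coordinates with R = (0, 0), M = (1, 0), P = (0, 1), E = (2, 4).
1. X is where the line through P parallel to MR meets line ME ⇒ X = (5/4, 1)
2. H is the midpoint of PE ⇒ H = (1, 5/2)
through E parallel to HM: direction (0, -5/2); meets XP at Z = (2, 1)
Z = X + t·(P−X) with t = -3/5

t = -3/5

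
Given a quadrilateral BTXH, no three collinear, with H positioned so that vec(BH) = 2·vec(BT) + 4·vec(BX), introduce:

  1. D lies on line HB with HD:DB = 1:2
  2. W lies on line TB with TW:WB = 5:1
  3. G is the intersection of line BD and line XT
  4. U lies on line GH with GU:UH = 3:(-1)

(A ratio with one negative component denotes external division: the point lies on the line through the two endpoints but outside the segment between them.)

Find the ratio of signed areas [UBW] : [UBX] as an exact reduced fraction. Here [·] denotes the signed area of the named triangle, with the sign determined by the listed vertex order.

[UBW]:[UBX] = -1/3

Work in coordinates with B = (0, 0), T = (1, 0), X = (0, 1), H = (2, 4).
1. D lies on line HB with HD:DB = 1:2 ⇒ D = (4/3, 8/3)
2. W lies on line TB with TW:WB = 5:1 ⇒ W = (1/6, 0)
3. G is the intersection of line BD and line XT ⇒ G = (1/3, 2/3)
4. U lies on line GH with GU:UH = 3:(-1) ⇒ U = (17/6, 17/3)
2·[UBW] = 17/18, 2·[UBX] = -17/6
[UBW]:[UBX] = 17/18:-17/6 = -1/3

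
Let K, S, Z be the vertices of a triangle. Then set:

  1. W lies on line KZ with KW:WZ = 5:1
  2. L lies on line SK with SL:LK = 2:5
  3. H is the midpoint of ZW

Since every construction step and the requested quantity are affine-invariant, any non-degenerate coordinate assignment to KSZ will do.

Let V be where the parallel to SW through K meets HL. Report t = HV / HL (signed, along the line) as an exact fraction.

Assign K = (0, 0), S = (1, 0), Z = (0, 1) — the answer is frame-independent, so this choice is without loss of generality.
1. W lies on line KZ with KW:WZ = 5:1 ⇒ W = (0, 5/6)
2. L lies on line SK with SL:LK = 2:5 ⇒ L = (5/7, 0)
3. H is the midpoint of ZW ⇒ H = (0, 11/12)
through K parallel to SW: direction (-1, 5/6); meets HL at V = (55/27, -275/162)
V = H + t·(L−H) with t = 77/27

t = 77/27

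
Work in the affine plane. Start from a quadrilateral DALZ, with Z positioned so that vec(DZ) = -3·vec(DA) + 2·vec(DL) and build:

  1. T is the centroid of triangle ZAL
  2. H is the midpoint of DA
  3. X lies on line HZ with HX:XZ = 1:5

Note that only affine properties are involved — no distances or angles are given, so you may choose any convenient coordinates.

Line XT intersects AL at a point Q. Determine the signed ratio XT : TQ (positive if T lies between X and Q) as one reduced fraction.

XT:TQ = 1/8

Work in coordinates with D = (0, 0), A = (1, 0), L = (0, 1), Z = (-3, 2).
1. T is the centroid of triangle ZAL ⇒ T = (-2/3, 1)
2. H is the midpoint of DA ⇒ H = (1/2, 0)
3. X lies on line HZ with HX:XZ = 1:5 ⇒ X = (-1/12, 1/3)
line XT meets AL at Q = (-16/3, 19/3)
T = X + t·(Q−X) with t = 1/9, so XT:TQ = 1/9:8/9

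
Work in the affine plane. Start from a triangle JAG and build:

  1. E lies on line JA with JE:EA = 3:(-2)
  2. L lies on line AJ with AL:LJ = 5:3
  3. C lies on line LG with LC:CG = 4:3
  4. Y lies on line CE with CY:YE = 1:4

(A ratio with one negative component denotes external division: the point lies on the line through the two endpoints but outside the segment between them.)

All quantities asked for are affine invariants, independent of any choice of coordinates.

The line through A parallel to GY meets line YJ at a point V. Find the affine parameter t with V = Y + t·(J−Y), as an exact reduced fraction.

t = 13/51

Choose coordinates J = (0, 0), A = (1, 0), G = (0, 1).
1. E lies on line JA with JE:EA = 3:(-2) ⇒ E = (3, 0)
2. L lies on line AJ with AL:LJ = 5:3 ⇒ L = (3/8, 0)
3. C lies on line LG with LC:CG = 4:3 ⇒ C = (9/56, 4/7)
4. Y lies on line CE with CY:YE = 1:4 ⇒ Y = (51/70, 16/35)
through A parallel to GY: direction (51/70, -19/35); meets YJ at V = (19/35, 608/1785)
V = Y + t·(J−Y) with t = 13/51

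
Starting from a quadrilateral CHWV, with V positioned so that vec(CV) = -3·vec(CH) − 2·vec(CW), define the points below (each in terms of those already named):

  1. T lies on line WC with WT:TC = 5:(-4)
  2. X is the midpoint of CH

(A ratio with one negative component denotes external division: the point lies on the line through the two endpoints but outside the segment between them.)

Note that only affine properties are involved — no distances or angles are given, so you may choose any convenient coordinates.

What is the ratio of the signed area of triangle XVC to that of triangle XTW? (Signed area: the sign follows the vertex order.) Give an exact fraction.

[XVC]:[XTW] = 2/5

Assign C = (0, 0), H = (1, 0), W = (0, 1), V = (-3, -2) — the answer is frame-independent, so this choice is without loss of generality.
1. T lies on line WC with WT:TC = 5:(-4) ⇒ T = (0, -4)
2. X is the midpoint of CH ⇒ X = (1/2, 0)
2·[XVC] = -1, 2·[XTW] = -5/2
[XVC]:[XTW] = -1:-5/2 = 2/5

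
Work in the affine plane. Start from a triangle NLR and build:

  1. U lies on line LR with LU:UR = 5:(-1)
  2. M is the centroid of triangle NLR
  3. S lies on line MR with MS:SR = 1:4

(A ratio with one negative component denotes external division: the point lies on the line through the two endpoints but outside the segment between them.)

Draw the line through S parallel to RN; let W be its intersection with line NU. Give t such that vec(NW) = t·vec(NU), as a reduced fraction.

Set N = (0, 0), L = (1, 0), R = (0, 1); any affine frame gives the same invariant.
1. U lies on line LR with LU:UR = 5:(-1) ⇒ U = (-1/4, 5/4)
2. M is the centroid of triangle NLR ⇒ M = (1/3, 1/3)
3. S lies on line MR with MS:SR = 1:4 ⇒ S = (4/15, 7/15)
through S parallel to RN: direction (0, -1); meets NU at W = (4/15, -4/3)
W = N + t·(U−N) with t = -16/15

t = -16/15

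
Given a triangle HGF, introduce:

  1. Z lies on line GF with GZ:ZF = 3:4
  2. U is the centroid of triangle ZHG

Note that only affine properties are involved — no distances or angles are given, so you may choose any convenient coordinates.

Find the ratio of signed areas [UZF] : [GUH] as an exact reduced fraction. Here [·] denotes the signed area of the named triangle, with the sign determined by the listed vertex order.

Assign H = (0, 0), G = (1, 0), F = (0, 1) — the answer is frame-independent, so this choice is without loss of generality.
1. Z lies on line GF with GZ:ZF = 3:4 ⇒ Z = (4/7, 3/7)
2. U is the centroid of triangle ZHG ⇒ U = (11/21, 1/7)
2·[UZF] = 4/21, 2·[GUH] = 1/7
[UZF]:[GUH] = 4/21:1/7 = 4/3

[UZF]:[GUH] = 4/3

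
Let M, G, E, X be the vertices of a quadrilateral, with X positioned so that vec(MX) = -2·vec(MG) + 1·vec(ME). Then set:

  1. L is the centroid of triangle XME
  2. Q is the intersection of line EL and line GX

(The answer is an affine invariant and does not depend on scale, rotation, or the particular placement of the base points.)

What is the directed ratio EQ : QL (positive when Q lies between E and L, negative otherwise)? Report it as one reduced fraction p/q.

EQ:QL = -6

Set M = (0, 0), G = (1, 0), E = (0, 1), X = (-2, 1); any affine frame gives the same invariant.
1. L is the centroid of triangle XME ⇒ L = (-2/3, 2/3)
2. Q is the intersection of line EL and line GX ⇒ Q = (-4/5, 3/5)
Q = E + t·(L−E) with t = 6/5, so EQ:QL = t:(1−t) = 6/5:-1/5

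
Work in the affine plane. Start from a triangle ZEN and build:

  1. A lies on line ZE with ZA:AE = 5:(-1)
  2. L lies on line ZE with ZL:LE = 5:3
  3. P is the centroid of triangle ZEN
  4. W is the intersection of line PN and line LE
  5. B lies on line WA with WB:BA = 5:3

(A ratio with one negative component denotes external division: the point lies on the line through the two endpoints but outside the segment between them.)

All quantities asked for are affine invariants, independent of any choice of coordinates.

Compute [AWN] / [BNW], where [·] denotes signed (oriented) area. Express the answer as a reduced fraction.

Work in coordinates with Z = (0, 0), E = (1, 0), N = (0, 1).
1. A lies on line ZE with ZA:AE = 5:(-1) ⇒ A = (5/4, 0)
2. L lies on line ZE with ZL:LE = 5:3 ⇒ L = (5/8, 0)
3. P is the centroid of triangle ZEN ⇒ P = (1/3, 1/3)
4. W is the intersection of line PN and line LE ⇒ W = (1/2, 0)
5. B lies on line WA with WB:BA = 5:3 ⇒ B = (31/32, 0)
2·[AWN] = -3/4, 2·[BNW] = 15/32
[AWN]:[BNW] = -3/4:15/32 = -8/5

[AWN]:[BNW] = -8/5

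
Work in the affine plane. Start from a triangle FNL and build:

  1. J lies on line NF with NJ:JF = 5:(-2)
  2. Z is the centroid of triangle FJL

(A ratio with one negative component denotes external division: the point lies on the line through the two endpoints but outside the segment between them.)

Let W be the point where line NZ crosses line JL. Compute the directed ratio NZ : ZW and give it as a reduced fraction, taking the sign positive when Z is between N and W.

Work in coordinates with F = (0, 0), N = (1, 0), L = (0, 1).
1. J lies on line NF with NJ:JF = 5:(-2) ⇒ J = (-2/3, 0)
2. Z is the centroid of triangle FJL ⇒ Z = (-2/9, 1/3)
line NZ meets JL at W = (-16/39, 5/13)
Z = N + t·(W−N) with t = 13/15, so NZ:ZW = 13/15:2/15

NZ:ZW = 13/2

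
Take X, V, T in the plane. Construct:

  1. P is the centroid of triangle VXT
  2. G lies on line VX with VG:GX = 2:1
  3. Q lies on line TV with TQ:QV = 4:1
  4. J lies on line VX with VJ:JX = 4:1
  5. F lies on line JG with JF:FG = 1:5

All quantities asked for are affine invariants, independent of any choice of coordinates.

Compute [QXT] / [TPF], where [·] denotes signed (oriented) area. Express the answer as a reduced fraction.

[QXT]:[TPF] = 108/25

Choose coordinates X = (0, 0), V = (1, 0), T = (0, 1).
1. P is the centroid of triangle VXT ⇒ P = (1/3, 1/3)
2. G lies on line VX with VG:GX = 2:1 ⇒ G = (1/3, 0)
3. Q lies on line TV with TQ:QV = 4:1 ⇒ Q = (4/5, 1/5)
4. J lies on line VX with VJ:JX = 4:1 ⇒ J = (1/5, 0)
5. F lies on line JG with JF:FG = 1:5 ⇒ F = (2/9, 0)
2·[QXT] = -4/5, 2·[TPF] = -5/27
[QXT]:[TPF] = -4/5:-5/27 = 108/25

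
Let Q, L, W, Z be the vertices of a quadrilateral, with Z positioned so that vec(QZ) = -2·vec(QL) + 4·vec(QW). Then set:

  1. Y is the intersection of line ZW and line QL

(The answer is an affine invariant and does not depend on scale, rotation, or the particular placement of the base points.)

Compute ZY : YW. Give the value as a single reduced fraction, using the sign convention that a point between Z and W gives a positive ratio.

Set Q = (0, 0), L = (1, 0), W = (0, 1), Z = (-2, 4); any affine frame gives the same invariant.
1. Y is the intersection of line ZW and line QL ⇒ Y = (2/3, 0)
Y = Z + t·(W−Z) with t = 4/3, so ZY:YW = t:(1−t) = 4/3:-1/3

ZY:YW = -4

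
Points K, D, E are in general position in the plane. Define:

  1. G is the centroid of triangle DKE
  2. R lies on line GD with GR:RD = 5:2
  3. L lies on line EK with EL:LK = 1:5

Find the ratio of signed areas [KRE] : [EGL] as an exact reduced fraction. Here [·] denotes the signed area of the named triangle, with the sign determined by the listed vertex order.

Set K = (0, 0), D = (1, 0), E = (0, 1); any affine frame gives the same invariant.
1. G is the centroid of triangle DKE ⇒ G = (1/3, 1/3)
2. R lies on line GD with GR:RD = 5:2 ⇒ R = (17/21, 2/21)
3. L lies on line EK with EL:LK = 1:5 ⇒ L = (0, 5/6)
2·[KRE] = 17/21, 2·[EGL] = -1/18
[KRE]:[EGL] = 17/21:-1/18 = -102/7

[KRE]:[EGL] = -102/7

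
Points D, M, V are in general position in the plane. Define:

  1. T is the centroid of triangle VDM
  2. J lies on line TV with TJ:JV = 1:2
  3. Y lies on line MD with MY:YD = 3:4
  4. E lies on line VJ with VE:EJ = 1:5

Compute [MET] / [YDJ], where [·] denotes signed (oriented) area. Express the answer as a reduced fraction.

Choose coordinates D = (0, 0), M = (1, 0), V = (0, 1).
1. T is the centroid of triangle VDM ⇒ T = (1/3, 1/3)
2. J lies on line TV with TJ:JV = 1:2 ⇒ J = (2/9, 5/9)
3. Y lies on line MD with MY:YD = 3:4 ⇒ Y = (4/7, 0)
4. E lies on line VJ with VE:EJ = 1:5 ⇒ E = (1/27, 25/27)
2·[MET] = 8/27, 2·[YDJ] = -20/63
[MET]:[YDJ] = 8/27:-20/63 = -14/15

[MET]:[YDJ] = -14/15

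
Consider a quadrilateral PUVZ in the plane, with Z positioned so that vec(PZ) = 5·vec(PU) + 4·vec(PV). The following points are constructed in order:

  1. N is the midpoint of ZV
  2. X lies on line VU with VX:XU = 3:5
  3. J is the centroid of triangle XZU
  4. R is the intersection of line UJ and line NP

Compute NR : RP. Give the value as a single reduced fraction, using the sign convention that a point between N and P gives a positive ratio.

NR:RP = -12/37

Work in coordinates with P = (0, 0), U = (1, 0), V = (0, 1), Z = (5, 4).
1. N is the midpoint of ZV ⇒ N = (5/2, 5/2)
2. X lies on line VU with VX:XU = 3:5 ⇒ X = (3/8, 5/8)
3. J is the centroid of triangle XZU ⇒ J = (17/8, 37/24)
4. R is the intersection of line UJ and line NP ⇒ R = (37/10, 37/10)
R = N + t·(P−N) with t = -12/25, so NR:RP = t:(1−t) = -12/25:37/25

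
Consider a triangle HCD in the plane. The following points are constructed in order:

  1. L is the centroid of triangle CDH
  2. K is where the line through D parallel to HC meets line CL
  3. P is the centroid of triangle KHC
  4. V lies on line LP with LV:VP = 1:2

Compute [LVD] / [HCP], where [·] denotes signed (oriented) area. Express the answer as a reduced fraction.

Work in coordinates with H = (0, 0), C = (1, 0), D = (0, 1).
1. L is the centroid of triangle CDH ⇒ L = (1/3, 1/3)
2. K is where the line through D parallel to HC meets line CL ⇒ K = (-1, 1)
3. P is the centroid of triangle KHC ⇒ P = (0, 1/3)
4. V lies on line LP with LV:VP = 1:2 ⇒ V = (2/9, 1/3)
2·[LVD] = -2/27, 2·[HCP] = 1/3
[LVD]:[HCP] = -2/27:1/3 = -2/9

[LVD]:[HCP] = -2/9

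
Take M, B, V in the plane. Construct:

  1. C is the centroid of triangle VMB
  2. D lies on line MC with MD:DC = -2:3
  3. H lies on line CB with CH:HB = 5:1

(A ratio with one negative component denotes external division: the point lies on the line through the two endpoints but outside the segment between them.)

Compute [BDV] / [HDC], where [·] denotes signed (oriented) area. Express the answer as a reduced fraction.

Set M = (0, 0), B = (1, 0), V = (0, 1); any affine frame gives the same invariant.
1. C is the centroid of triangle VMB ⇒ C = (1/3, 1/3)
2. D lies on line MC with MD:DC = -2:3 ⇒ D = (-2/3, -2/3)
3. H lies on line CB with CH:HB = 5:1 ⇒ H = (8/9, 1/18)
2·[BDV] = -7/3, 2·[HDC] = -5/6
[BDV]:[HDC] = -7/3:-5/6 = 14/5

[BDV]:[HDC] = 14/5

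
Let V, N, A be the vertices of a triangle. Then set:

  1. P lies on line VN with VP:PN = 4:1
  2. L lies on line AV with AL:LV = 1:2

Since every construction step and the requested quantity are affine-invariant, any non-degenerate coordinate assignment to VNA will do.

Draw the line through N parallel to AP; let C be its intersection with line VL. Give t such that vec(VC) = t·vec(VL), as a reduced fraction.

t = 15/8

Assign V = (0, 0), N = (1, 0), A = (0, 1) — the answer is frame-independent, so this choice is without loss of generality.
1. P lies on line VN with VP:PN = 4:1 ⇒ P = (4/5, 0)
2. L lies on line AV with AL:LV = 1:2 ⇒ L = (0, 2/3)
through N parallel to AP: direction (4/5, -1); meets VL at C = (0, 5/4)
C = V + t·(L−V) with t = 15/8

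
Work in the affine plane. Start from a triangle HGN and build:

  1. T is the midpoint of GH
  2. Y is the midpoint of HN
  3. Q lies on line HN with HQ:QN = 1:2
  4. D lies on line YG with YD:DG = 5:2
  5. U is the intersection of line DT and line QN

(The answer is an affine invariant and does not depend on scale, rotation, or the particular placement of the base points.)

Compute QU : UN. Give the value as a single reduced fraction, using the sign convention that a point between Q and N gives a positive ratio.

Choose coordinates H = (0, 0), G = (1, 0), N = (0, 1).
1. T is the midpoint of GH ⇒ T = (1/2, 0)
2. Y is the midpoint of HN ⇒ Y = (0, 1/2)
3. Q lies on line HN with HQ:QN = 1:2 ⇒ Q = (0, 1/3)
4. D lies on line YG with YD:DG = 5:2 ⇒ D = (5/7, 1/7)
5. U is the intersection of line DT and line QN ⇒ U = (0, -1/3)
U = Q + t·(N−Q) with t = -1, so QU:UN = t:(1−t) = -1:2

QU:UN = -1/2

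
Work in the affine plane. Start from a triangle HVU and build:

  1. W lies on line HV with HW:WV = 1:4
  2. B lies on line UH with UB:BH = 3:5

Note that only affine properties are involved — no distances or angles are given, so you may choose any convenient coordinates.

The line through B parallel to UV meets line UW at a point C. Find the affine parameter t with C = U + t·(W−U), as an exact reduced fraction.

Choose coordinates H = (0, 0), V = (1, 0), U = (0, 1).
1. W lies on line HV with HW:WV = 1:4 ⇒ W = (1/5, 0)
2. B lies on line UH with UB:BH = 3:5 ⇒ B = (0, 5/8)
through B parallel to UV: direction (1, -1); meets UW at C = (3/32, 17/32)
C = U + t·(W−U) with t = 15/32

t = 15/32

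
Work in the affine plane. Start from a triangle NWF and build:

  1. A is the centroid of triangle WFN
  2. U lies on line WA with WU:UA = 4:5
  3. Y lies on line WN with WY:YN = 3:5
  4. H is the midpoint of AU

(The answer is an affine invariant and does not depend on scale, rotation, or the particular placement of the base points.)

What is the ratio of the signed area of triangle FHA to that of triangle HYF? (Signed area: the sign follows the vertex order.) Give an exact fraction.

[FHA]:[HYF] = 40/19

Choose coordinates N = (0, 0), W = (1, 0), F = (0, 1).
1. A is the centroid of triangle WFN ⇒ A = (1/3, 1/3)
2. U lies on line WA with WU:UA = 4:5 ⇒ U = (19/27, 4/27)
3. Y lies on line WN with WY:YN = 3:5 ⇒ Y = (5/8, 0)
4. H is the midpoint of AU ⇒ H = (14/27, 13/54)
2·[FHA] = -5/54, 2·[HYF] = -19/432
[FHA]:[HYF] = -5/54:-19/432 = 40/19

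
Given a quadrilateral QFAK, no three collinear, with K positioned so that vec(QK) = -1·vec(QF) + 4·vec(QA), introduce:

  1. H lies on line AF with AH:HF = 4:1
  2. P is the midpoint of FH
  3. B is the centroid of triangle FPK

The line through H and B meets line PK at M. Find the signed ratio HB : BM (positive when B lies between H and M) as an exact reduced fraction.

Work in coordinates with Q = (0, 0), F = (1, 0), A = (0, 1), K = (-1, 4).
1. H lies on line AF with AH:HF = 4:1 ⇒ H = (4/5, 1/5)
2. P is the midpoint of FH ⇒ P = (9/10, 1/10)
3. B is the centroid of triangle FPK ⇒ B = (3/10, 41/30)
line HB meets PK at M = (17/40, 43/40)
B = H + t·(M−H) with t = 4/3, so HB:BM = 4/3:-1/3

HB:BM = -4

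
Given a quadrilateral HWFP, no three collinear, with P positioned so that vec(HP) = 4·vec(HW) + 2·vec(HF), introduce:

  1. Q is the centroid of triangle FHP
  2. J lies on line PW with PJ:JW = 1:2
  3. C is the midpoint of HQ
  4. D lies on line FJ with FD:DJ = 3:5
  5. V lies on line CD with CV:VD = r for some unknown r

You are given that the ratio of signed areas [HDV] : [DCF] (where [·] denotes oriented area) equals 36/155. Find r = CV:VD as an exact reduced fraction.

Set H = (0, 0), W = (1, 0), F = (0, 1), P = (4, 2); any affine frame gives the same invariant.
1. Q is the centroid of triangle FHP ⇒ Q = (4/3, 1)
2. J lies on line PW with PJ:JW = 1:2 ⇒ J = (3, 4/3)
3. C is the midpoint of HQ ⇒ C = (2/3, 1/2)
4. D lies on line FJ with FD:DJ = 3:5 ⇒ D = (9/8, 9/8)
5. With CV:VD = r, write λ = r/(r+1) so V = C + λ·(D−C); V is affine-linear in λ
Every point depending on V is an affine combination of V and λ-independent points, so each such coordinate is linear in λ; the λ² term in each signed area is a multiple of (D−C)×(D−C) = 0, so 2·[HDV] and 2·[DCF] are each linear in λ. Evaluating at λ=0 and λ=1:
  2·[HDV] = 3/16·λ − 3/16,   2·[DCF] = -31/48
So [HDV]:[DCF] = (3/16·λ − 3/16) / (-31/48). Setting this equal to 36/155:
  3/16·λ − 3/16 = 36/155·(-31/48)  ⇒  λ = 1/5
Then r = λ/(1−λ) = (1/5)/(4/5) = 1/4. Check: with r = 1/4, V = (91/120, 5/8) and [HDV]:[DCF] = 36/155 as required.

r = 1/4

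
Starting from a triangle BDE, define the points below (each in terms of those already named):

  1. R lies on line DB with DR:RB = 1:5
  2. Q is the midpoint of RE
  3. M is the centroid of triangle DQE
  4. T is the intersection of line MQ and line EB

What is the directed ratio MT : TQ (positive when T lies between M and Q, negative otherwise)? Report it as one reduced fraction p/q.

Work in coordinates with B = (0, 0), D = (1, 0), E = (0, 1).
1. R lies on line DB with DR:RB = 1:5 ⇒ R = (5/6, 0)
2. Q is the midpoint of RE ⇒ Q = (5/12, 1/2)
3. M is the centroid of triangle DQE ⇒ M = (17/36, 1/2)
4. T is the intersection of line MQ and line EB ⇒ T = (0, 1/2)
T = M + t·(Q−M) with t = 17/2, so MT:TQ = t:(1−t) = 17/2:-15/2

MT:TQ = -17/15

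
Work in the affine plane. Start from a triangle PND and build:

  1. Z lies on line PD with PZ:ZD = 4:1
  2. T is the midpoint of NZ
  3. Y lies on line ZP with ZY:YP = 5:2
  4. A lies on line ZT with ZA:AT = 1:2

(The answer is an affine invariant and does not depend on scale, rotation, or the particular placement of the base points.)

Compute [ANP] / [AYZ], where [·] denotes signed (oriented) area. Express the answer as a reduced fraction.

Assign P = (0, 0), N = (1, 0), D = (0, 1) — the answer is frame-independent, so this choice is without loss of generality.
1. Z lies on line PD with PZ:ZD = 4:1 ⇒ Z = (0, 4/5)
2. T is the midpoint of NZ ⇒ T = (1/2, 2/5)
3. Y lies on line ZP with ZY:YP = 5:2 ⇒ Y = (0, 8/35)
4. A lies on line ZT with ZA:AT = 1:2 ⇒ A = (1/6, 2/3)
2·[ANP] = -2/3, 2·[AYZ] = -2/21
[ANP]:[AYZ] = -2/3:-2/21 = 7

[ANP]:[AYZ] = 7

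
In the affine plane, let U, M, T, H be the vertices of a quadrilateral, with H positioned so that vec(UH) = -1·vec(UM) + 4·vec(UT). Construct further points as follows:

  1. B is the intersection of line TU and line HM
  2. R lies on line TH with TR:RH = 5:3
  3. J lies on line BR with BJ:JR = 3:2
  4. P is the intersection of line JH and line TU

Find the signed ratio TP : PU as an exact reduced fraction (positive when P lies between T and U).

TP:PU = -16/41

Choose coordinates U = (0, 0), M = (1, 0), T = (0, 1), H = (-1, 4).
1. B is the intersection of line TU and line HM ⇒ B = (0, 2)
2. R lies on line TH with TR:RH = 5:3 ⇒ R = (-5/8, 23/8)
3. J lies on line BR with BJ:JR = 3:2 ⇒ J = (-3/8, 101/40)
4. P is the intersection of line JH and line TU ⇒ P = (0, 41/25)
P = T + t·(U−T) with t = -16/25, so TP:PU = t:(1−t) = -16/25:41/25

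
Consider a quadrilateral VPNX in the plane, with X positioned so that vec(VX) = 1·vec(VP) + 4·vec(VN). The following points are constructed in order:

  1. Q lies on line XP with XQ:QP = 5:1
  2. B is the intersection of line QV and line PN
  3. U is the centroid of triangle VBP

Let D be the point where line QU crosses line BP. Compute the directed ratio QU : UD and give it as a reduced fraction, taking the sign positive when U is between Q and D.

Choose coordinates V = (0, 0), P = (1, 0), N = (0, 1), X = (1, 4).
1. Q lies on line XP with XQ:QP = 5:1 ⇒ Q = (1, 2/3)
2. B is the intersection of line QV and line PN ⇒ B = (3/5, 2/5)
3. U is the centroid of triangle VBP ⇒ U = (8/15, 2/15)
line QU meets BP at D = (31/45, 14/45)
U = Q + t·(D−Q) with t = 3/2, so QU:UD = 3/2:-1/2

QU:UD = -3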